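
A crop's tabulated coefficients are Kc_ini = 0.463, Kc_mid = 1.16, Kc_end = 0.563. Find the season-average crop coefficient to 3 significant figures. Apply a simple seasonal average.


Approach: apply a simple seasonal average, Kc_avg = (Kc_ini + Kc_mid + Kc_end)/3.
Kc_avg = (0.463 + 1.16 + 0.563)/3 = 0.729
Therefore the season-average crop coefficient = 0.729.


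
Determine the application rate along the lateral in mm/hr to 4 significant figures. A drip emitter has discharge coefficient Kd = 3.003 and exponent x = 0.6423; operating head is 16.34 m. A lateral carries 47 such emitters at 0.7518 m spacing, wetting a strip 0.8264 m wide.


Approach: apply the emitter equation with a lateral mass balance, q = Kd*h^x; Q = n*q; rate = Q/(n*spacing*width).
Step 1 — single emitter flow (q = Kd*h^x):
  q = 3.003 * 16.34^0.6423 = 18.0645 L/hr
Step 2 — total lateral flow: Q = 47 * 18.0645 = 849.034 L/hr
Step 3 — wetted area: A = 47 * 0.7518 * 0.8264 = 29.2005 m^2
Step 4 — application rate: Q/A = 849.034/29.2005 = 29.08 mm/hr
Therefore the application rate along the lateral = 29.08 mm/hr.


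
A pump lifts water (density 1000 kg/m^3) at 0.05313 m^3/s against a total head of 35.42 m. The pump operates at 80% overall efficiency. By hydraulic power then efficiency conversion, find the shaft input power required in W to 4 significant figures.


Approach: apply hydraulic power then efficiency conversion, P = rho*g*Q*H; P_in = P/eta.
Step 1 — hydraulic power (P = rho*g*Q*H):
  P = 1000 * 9.81 * 0.05313 * 35.42 = 18461.1 W
Step 2 — input power: P_in = P/eta = 18461.1 / 0.8 = 23080 W
Therefore the shaft input power required = 23080 W.


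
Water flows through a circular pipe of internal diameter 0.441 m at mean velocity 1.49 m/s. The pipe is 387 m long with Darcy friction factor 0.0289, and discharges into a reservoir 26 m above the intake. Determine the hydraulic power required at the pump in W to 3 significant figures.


Approach: apply continuity + Darcy-Weisbach + hydraulic power, Q = A*v; hf = f*(L/D)*(v^2/(2g)); H = static + hf; P = rho*g*Q*H.
Step 1 — flow rate (continuity, Q = A*v):
  A = pi*(0.441/2)^2 = 0.15275 m^2
  Q = 0.15275 * 1.49 = 0.22759 m^3/s
Step 2 — friction head loss (Darcy-Weisbach):
  hf = 0.0289 * (387/0.441) * (1.49^2 / (2*9.81))
  hf = 2.8697 m
Step 3 — total head: H = 26 + 2.8697 = 28.870 m
Step 4 — hydraulic power (P = rho*g*Q*H):
  P = 1000 * 9.81 * 0.22759 * 28.870 = 64500 W
Therefore the hydraulic power required at the pump = 64500 W.


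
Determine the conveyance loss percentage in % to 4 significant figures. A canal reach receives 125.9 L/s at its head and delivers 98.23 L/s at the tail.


Approach: apply the conveyance loss ratio, loss% = ((Q_head - Q_tail)/Q_head)*100.
loss = ((125.9 - 98.23)/125.9)*100 = 21.98 %
Therefore the conveyance loss percentage = 21.98 %.


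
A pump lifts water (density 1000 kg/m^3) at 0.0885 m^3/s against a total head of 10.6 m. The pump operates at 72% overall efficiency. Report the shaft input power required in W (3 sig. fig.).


Approach: apply hydraulic power then efficiency conversion, P = rho*g*Q*H; P_in = P/eta.
Step 1 — hydraulic power (P = rho*g*Q*H):
  P = 1000 * 9.81 * 0.0885 * 10.6 = 9202.8 W
Step 2 — input power: P_in = P/eta = 9202.8 / 0.72 = 12800 W
Therefore the shaft input power required = 12800 W.


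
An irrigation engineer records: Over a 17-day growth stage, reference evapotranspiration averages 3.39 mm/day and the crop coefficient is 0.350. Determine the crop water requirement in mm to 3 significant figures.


Approach: apply the crop water requirement relation, CWR = ET0 * Kc * days.
CWR = 3.39 * 0.350 * 17 = 20.2 mm
Therefore the crop water requirement = 20.2 mm.


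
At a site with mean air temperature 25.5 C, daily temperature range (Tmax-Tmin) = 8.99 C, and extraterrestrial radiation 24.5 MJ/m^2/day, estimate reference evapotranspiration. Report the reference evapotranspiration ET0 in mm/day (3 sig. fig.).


Approach: apply the Hargreaves-Samani method, ET0 = 0.0023*(Tmean+17.8)*sqrt(Tmax-Tmin)*0.408*Ra.
ET0 = 0.0023*(25.5+17.8)*sqrt(8.99)*0.408*24.5 = 2.98 mm/day
Therefore the reference evapotranspiration ET0 = 2.98 mm/day.


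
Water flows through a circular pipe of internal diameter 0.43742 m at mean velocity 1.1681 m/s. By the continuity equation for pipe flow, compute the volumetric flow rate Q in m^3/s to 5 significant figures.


Approach: apply the continuity equation for pipe flow, Q = A * v with A = pi*(D/2)^2.
A = pi*(0.43742/2)^2 = 0.1502751 m^2
Q = 0.1502751 * 1.1681 = 0.17554 m^3/s
Therefore the volumetric flow rate Q = 0.17554 m^3/s.


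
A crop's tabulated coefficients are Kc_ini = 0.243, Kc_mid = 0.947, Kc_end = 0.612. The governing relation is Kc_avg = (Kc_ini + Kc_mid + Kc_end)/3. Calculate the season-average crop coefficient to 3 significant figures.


Kc_avg = (0.243 + 0.947 + 0.612)/3 = 0.601
Therefore the season-average crop coefficient = 0.601.


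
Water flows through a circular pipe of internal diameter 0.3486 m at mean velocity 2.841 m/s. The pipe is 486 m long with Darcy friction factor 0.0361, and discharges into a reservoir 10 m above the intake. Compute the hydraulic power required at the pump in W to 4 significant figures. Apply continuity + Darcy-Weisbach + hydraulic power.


Approach: apply continuity + Darcy-Weisbach + hydraulic power, Q = A*v; hf = f*(L/D)*(v^2/(2g)); H = static + hf; P = rho*g*Q*H.
Step 1 — flow rate (continuity, Q = A*v):
  A = pi*(0.3486/2)^2 = 0.0954431 m^2
  Q = 0.0954431 * 2.841 = 0.271154 m^3/s
Step 2 — friction head loss (Darcy-Weisbach):
  hf = 0.0361 * (486/0.3486) * (2.841^2 / (2*9.81))
  hf = 20.7043 m
Step 3 — total head: H = 10 + 20.7043 = 30.7043 m
Step 4 — hydraulic power (P = rho*g*Q*H):
  P = 1000 * 9.81 * 0.271154 * 30.7043 = 81670 W
Therefore the hydraulic power required at the pump = 81670 W.


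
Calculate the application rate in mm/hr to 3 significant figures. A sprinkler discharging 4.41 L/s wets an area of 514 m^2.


Approach: apply the application rate relation, rate = (Q/A)*3600.
rate = (4.41 / 514) * 3600 = 30.9 mm/hr
Therefore the application rate = 30.9 mm/hr.


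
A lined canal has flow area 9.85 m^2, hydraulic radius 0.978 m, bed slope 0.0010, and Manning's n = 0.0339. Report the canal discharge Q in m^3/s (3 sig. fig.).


Approach: apply Manning's equation, Q = (1/n)*A*R^(2/3)*S^(1/2).
Q = (1/0.0339) * 9.85 * 0.978^(2/3) * 0.0010^(1/2) = 9.05 m^3/s
Therefore the canal discharge Q = 9.05 m^3/s.


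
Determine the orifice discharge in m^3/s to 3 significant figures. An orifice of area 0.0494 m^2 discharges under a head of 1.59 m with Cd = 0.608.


Approach: apply the orifice equation, Q = Cd*A*sqrt(2*g*h).
Q = 0.608 * 0.0494 * sqrt(2*9.81*1.59) = 0.168 m^3/s
Therefore the orifice discharge = 0.168 m^3/s.


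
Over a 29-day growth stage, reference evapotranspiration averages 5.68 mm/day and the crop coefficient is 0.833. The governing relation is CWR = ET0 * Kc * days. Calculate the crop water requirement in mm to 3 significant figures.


CWR = 5.68 * 0.833 * 29 = 137 mm
Therefore the crop water requirement = 137 mm.


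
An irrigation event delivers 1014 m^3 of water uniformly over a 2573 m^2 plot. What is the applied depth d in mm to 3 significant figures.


Approach: apply depth from volume over area, d = (V/A)*1000.
d = (1014 / 2573) * 1000 = 394 mm
Therefore the applied depth d = 394 mm.


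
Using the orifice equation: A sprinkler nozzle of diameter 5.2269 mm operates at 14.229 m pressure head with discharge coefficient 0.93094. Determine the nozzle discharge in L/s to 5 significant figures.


Approach: apply the orifice equation, Q = Cd*A*sqrt(2*g*h), A = pi*(d/2)^2.
A = pi*(5.2269e-3/2)^2 = 2.145746e-05 m^2
Q = 0.93094 * 2.145746e-05 * sqrt(2*9.81*14.229) * 1000 = 0.33376 L/s
Therefore the nozzle discharge = 0.33376 L/s.


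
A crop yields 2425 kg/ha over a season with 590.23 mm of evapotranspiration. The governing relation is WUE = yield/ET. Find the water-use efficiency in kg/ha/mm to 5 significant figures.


WUE = 2425 / 590.23 = 4.1086 kg/ha/mm
Therefore the water-use efficiency = 4.1086 kg/ha/mm.


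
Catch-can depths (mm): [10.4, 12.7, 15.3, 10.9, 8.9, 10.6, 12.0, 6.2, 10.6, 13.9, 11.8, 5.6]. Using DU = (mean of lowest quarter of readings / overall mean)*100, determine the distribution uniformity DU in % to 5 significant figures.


sorted lowest 3 of 12: [5.6, 6.2, 8.9] -> mean = 6.900000 mm
overall mean = 10.74167 mm
DU = (6.900000/10.74167)*100 = 64.236 %
Therefore the distribution uniformity DU = 64.236 %.


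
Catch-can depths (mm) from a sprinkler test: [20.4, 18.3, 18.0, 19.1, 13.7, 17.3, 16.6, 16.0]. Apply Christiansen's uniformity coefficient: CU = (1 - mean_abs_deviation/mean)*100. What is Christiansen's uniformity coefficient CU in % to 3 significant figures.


mean = 17.425 mm
mean |d_i - mean| = 1.5250 mm
CU = (1 - 1.5250/17.425)*100 = 91.2 %
Therefore Christiansen's uniformity coefficient CU = 91.2 %.


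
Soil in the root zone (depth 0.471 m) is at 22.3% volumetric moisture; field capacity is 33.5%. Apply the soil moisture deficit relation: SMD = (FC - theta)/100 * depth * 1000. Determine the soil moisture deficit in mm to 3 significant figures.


SMD = (33.5 - 22.3)/100 * 0.471 * 1000 = 52.8 mm
Therefore the soil moisture deficit = 52.8 mm.


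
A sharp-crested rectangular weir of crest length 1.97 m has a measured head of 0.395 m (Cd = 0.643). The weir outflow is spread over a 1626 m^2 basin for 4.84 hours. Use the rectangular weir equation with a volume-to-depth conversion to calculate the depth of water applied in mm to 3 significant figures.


Approach: apply the rectangular weir equation with a volume-to-depth conversion, Q = (2/3)*Cd*L*sqrt(2g)*H^1.5; d = Q*t/A * 1000.
Step 1 — weir discharge:
  Q = (2/3)*0.643*1.97*sqrt(2*9.81)*0.395^1.5 = 0.92861 m^3/s
Step 2 — volume: V = 0.92861 * 4.84*3600 = 16180 m^3
Step 3 — depth: d = V/A * 1000 = 16180/1626 * 1000 = 9950 mm
Therefore the depth of water applied = 9950 mm.


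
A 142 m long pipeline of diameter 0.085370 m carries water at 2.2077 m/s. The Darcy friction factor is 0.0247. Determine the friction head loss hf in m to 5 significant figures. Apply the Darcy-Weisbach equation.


Approach: apply the Darcy-Weisbach equation, hf = f*(L/D)*(v^2/(2g)).
hf = 0.0247 * (142/0.085370) * (2.2077^2 / (2*9.81))
hf = 10.206 m
Therefore the friction head loss hf = 10.206 m.


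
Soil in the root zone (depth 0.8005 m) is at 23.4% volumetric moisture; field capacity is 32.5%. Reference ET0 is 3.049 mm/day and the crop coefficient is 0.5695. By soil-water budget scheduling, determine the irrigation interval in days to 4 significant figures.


Approach: apply soil-water budget scheduling, SMD = (FC-theta)/100*depth*1000; ETc = ET0*Kc; interval = SMD/ETc.
Step 1 — soil moisture deficit:
  SMD = (32.5 - 23.4)/100 * 0.8005 * 1000 = 72.8455 mm
Step 2 — daily crop ET (ETc = ET0*Kc):
  ETc = 3.049 * 0.5695 = 1.73641 mm/day
Step 3 — irrigation interval (SMD/ETc):
  interval = 72.8455 / 1.73641 = 41.95 days
Therefore the irrigation interval = 41.95 days.


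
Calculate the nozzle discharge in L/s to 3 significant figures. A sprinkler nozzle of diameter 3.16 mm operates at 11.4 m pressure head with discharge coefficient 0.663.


Approach: apply the orifice equation, Q = Cd*A*sqrt(2*g*h), A = pi*(d/2)^2.
A = pi*(3.16e-3/2)^2 = 7.8427e-06 m^2
Q = 0.663 * 7.8427e-06 * sqrt(2*9.81*11.4) * 1000 = 0.0778 L/s
Therefore the nozzle discharge = 0.0778 L/s.


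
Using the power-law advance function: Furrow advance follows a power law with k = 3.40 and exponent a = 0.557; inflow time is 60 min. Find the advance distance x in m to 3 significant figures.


Approach: apply the power-law advance function, x = k*t^a.
x = 3.40 * 60^0.557 = 33.3 m
Therefore the advance distance x = 33.3 m.


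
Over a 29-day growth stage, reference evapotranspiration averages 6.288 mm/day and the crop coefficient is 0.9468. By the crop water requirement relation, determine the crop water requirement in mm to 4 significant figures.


Approach: apply the crop water requirement relation, CWR = ET0 * Kc * days.
CWR = 6.288 * 0.9468 * 29 = 172.7 mm
Therefore the crop water requirement = 172.7 mm.


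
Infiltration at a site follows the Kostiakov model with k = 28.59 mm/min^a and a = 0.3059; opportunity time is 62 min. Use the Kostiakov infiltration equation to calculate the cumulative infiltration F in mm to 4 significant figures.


Approach: apply the Kostiakov infiltration equation, F = k*t^a.
F = 28.59 * 62^0.3059 = 101.0 mm
Therefore the cumulative infiltration F = 101.0 mm.


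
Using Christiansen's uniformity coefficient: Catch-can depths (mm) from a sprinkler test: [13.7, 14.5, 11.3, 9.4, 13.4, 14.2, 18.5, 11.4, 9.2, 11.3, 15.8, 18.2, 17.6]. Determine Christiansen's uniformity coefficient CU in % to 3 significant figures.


Approach: apply Christiansen's uniformity coefficient, CU = (1 - mean_abs_deviation/mean)*100.
mean = 13.731 mm
mean |d_i - mean| = 2.5254 mm
CU = (1 - 2.5254/13.731)*100 = 81.6 %
Therefore Christiansen's uniformity coefficient CU = 81.6 %.


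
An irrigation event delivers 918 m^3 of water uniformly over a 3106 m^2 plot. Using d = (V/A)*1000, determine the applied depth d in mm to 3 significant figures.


d = (918 / 3106) * 1000 = 296 mm
Therefore the applied depth d = 296 mm.


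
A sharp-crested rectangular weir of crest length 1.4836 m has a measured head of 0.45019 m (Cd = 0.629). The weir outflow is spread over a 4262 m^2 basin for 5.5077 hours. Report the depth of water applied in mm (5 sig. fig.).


Approach: apply the rectangular weir equation with a volume-to-depth conversion, Q = (2/3)*Cd*L*sqrt(2g)*H^1.5; d = Q*t/A * 1000.
Step 1 — weir discharge:
  Q = (2/3)*0.629*1.4836*sqrt(2*9.81)*0.45019^1.5 = 0.8323759 m^3/s
Step 2 — volume: V = 0.8323759 * 5.5077*3600 = 16504.12 m^3
Step 3 — depth: d = V/A * 1000 = 16504.12/4262 * 1000 = 3872.4 mm
Therefore the depth of water applied = 3872.4 mm.


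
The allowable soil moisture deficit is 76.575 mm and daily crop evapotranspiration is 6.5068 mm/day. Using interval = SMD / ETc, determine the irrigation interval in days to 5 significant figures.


interval = 76.575 / 6.5068 = 11.768 days
Therefore the irrigation interval = 11.768 days.


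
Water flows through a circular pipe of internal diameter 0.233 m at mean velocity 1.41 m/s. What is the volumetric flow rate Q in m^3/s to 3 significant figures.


Approach: apply the continuity equation for pipe flow, Q = A * v with A = pi*(D/2)^2.
A = pi*(0.233/2)^2 = 0.042638 m^2
Q = 0.042638 * 1.41 = 0.0601 m^3/s
Therefore the volumetric flow rate Q = 0.0601 m^3/s.


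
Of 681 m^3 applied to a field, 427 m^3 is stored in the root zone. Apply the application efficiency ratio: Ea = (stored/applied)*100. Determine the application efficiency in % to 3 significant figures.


Ea = (427/681)*100 = 62.7 %
Therefore the application efficiency = 62.7 %.


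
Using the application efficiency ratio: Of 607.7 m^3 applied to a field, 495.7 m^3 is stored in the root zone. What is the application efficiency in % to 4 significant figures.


Approach: apply the application efficiency ratio, Ea = (stored/applied)*100.
Ea = (495.7/607.7)*100 = 81.57 %
Therefore the application efficiency = 81.57 %.


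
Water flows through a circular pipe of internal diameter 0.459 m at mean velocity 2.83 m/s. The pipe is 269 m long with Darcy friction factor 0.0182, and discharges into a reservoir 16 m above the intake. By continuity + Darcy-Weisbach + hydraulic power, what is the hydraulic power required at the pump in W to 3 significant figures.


Approach: apply continuity + Darcy-Weisbach + hydraulic power, Q = A*v; hf = f*(L/D)*(v^2/(2g)); H = static + hf; P = rho*g*Q*H.
Step 1 — flow rate (continuity, Q = A*v):
  A = pi*(0.459/2)^2 = 0.16547 m^2
  Q = 0.16547 * 2.83 = 0.46828 m^3/s
Step 2 — friction head loss (Darcy-Weisbach):
  hf = 0.0182 * (269/0.459) * (2.83^2 / (2*9.81))
  hf = 4.3540 m
Step 3 — total head: H = 16 + 4.3540 = 20.354 m
Step 4 — hydraulic power (P = rho*g*Q*H):
  P = 1000 * 9.81 * 0.46828 * 20.354 = 93500 W
Therefore the hydraulic power required at the pump = 93500 W.


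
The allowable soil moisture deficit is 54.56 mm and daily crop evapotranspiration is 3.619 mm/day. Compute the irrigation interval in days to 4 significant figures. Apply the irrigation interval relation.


Approach: apply the irrigation interval relation, interval = SMD / ETc.
interval = 54.56 / 3.619 = 15.08 days
Therefore the irrigation interval = 15.08 days.


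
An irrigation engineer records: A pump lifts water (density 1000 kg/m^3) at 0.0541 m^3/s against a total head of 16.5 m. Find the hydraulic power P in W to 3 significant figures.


Approach: apply the hydraulic power relation, P = rho*g*Q*H.
P = 1000 * 9.81 * 0.0541 * 16.5 = 8760 W
Therefore the hydraulic power P = 8760 W.


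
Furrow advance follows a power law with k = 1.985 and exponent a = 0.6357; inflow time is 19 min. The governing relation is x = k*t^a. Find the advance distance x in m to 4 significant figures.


x = 1.985 * 19^0.6357 = 12.90 m
Therefore the advance distance x = 12.90 m.


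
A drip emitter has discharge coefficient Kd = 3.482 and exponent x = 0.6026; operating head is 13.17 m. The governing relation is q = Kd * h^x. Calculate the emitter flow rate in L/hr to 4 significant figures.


q = 3.482 * 13.17^0.6026 = 16.46 L/hr
Therefore the emitter flow rate = 16.46 L/hr.


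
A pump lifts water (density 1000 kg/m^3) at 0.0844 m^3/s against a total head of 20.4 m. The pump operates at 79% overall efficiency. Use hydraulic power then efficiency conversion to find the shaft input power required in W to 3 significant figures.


Approach: apply hydraulic power then efficiency conversion, P = rho*g*Q*H; P_in = P/eta.
Step 1 — hydraulic power (P = rho*g*Q*H):
  P = 1000 * 9.81 * 0.0844 * 20.4 = 16890 W
Step 2 — input power: P_in = P/eta = 16890 / 0.79 = 21400 W
Therefore the shaft input power required = 21400 W.


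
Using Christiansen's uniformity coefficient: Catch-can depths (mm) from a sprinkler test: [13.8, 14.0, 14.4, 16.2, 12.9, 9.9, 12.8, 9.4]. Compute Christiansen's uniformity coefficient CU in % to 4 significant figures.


Approach: apply Christiansen's uniformity coefficient, CU = (1 - mean_abs_deviation/mean)*100.
mean = 12.9250 mm
mean |d_i - mean| = 1.67500 mm
CU = (1 - 1.67500/12.9250)*100 = 87.04 %
Therefore Christiansen's uniformity coefficient CU = 87.04 %.


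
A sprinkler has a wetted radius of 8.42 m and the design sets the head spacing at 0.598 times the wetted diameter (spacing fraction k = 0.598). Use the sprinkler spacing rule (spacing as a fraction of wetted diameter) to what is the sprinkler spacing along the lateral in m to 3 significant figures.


Approach: apply the sprinkler spacing rule (spacing as a fraction of wetted diameter), S = k*(2*R).
S = 0.598 * (2 * 8.42) = 10.1 m
Therefore the sprinkler spacing along the lateral = 10.1 m.


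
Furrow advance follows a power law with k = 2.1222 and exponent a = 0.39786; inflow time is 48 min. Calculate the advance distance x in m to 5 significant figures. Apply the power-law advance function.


Approach: apply the power-law advance function, x = k*t^a.
x = 2.1222 * 48^0.39786 = 9.9011 m
Therefore the advance distance x = 9.9011 m.


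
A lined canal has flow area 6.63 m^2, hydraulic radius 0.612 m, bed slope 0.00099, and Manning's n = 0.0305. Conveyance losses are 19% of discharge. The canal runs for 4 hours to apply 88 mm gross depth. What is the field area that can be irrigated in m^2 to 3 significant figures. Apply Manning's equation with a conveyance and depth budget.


Approach: apply Manning's equation with a conveyance and depth budget, Q = (1/n)*A*R^(2/3)*S^(1/2); Q_field = Q*(1-loss); Area = Q_field*t/(d/1000).
Step 1 — canal discharge (Manning's equation):
  Q = (1/0.0305) * 6.63 * 0.612^(2/3) * 0.00099^(1/2) = 4.9302 m^3/s
Step 2 — delivered flow: Q_field = 4.9302*(1 - 19/100) = 3.9935 m^3/s
Step 3 — volume delivered: V = 3.9935 * 4*3600 = 57506 m^3
Step 4 — area served: A = V / (depth/1000) = 57506 / 0.088 = 653000 m^2
Therefore the field area that can be irrigated = 653000 m^2.


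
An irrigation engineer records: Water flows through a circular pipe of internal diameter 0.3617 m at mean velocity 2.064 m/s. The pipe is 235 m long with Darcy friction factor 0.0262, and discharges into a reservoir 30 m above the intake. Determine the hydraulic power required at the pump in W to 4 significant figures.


Approach: apply continuity + Darcy-Weisbach + hydraulic power, Q = A*v; hf = f*(L/D)*(v^2/(2g)); H = static + hf; P = rho*g*Q*H.
Step 1 — flow rate (continuity, Q = A*v):
  A = pi*(0.3617/2)^2 = 0.102751 m^2
  Q = 0.102751 * 2.064 = 0.212078 m^3/s
Step 2 — friction head loss (Darcy-Weisbach):
  hf = 0.0262 * (235/0.3617) * (2.064^2 / (2*9.81))
  hf = 3.69608 m
Step 3 — total head: H = 30 + 3.69608 = 33.6961 m
Step 4 — hydraulic power (P = rho*g*Q*H):
  P = 1000 * 9.81 * 0.212078 * 33.6961 = 70100 W
Therefore the hydraulic power required at the pump = 70100 W.


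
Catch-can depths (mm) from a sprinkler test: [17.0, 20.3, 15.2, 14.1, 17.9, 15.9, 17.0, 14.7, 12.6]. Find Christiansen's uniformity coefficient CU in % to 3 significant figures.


Approach: apply Christiansen's uniformity coefficient, CU = (1 - mean_abs_deviation/mean)*100.
mean = 16.078 mm
mean |d_i - mean| = 1.7531 mm
CU = (1 - 1.7531/16.078)*100 = 89.1 %
Therefore Christiansen's uniformity coefficient CU = 89.1 %.


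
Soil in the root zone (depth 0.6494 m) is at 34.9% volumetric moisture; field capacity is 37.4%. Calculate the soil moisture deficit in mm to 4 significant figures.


Approach: apply the soil moisture deficit relation, SMD = (FC - theta)/100 * depth * 1000.
SMD = (37.4 - 34.9)/100 * 0.6494 * 1000 = 16.23 mm
Therefore the soil moisture deficit = 16.23 mm.


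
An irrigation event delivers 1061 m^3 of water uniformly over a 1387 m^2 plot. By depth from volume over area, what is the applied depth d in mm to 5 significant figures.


Approach: apply depth from volume over area, d = (V/A)*1000.
d = (1061 / 1387) * 1000 = 764.96 mm
Therefore the applied depth d = 764.96 mm.


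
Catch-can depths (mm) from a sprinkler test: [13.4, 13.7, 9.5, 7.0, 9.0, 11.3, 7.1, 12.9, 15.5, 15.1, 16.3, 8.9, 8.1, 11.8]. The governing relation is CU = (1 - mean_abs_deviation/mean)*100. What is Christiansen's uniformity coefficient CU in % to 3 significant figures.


mean = 11.400 mm
mean |d_i - mean| = 2.7000 mm
CU = (1 - 2.7000/11.400)*100 = 76.3 %
Therefore Christiansen's uniformity coefficient CU = 76.3 %.


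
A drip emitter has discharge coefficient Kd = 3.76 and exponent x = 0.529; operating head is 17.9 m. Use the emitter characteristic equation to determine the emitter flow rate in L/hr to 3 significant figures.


Approach: apply the emitter characteristic equation, q = Kd * h^x.
q = 3.76 * 17.9^0.529 = 17.3 L/hr
Therefore the emitter flow rate = 17.3 L/hr.


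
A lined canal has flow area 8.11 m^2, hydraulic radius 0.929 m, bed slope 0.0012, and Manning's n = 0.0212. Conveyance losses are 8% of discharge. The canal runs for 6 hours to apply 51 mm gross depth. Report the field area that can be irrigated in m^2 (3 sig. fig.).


Approach: apply Manning's equation with a conveyance and depth budget, Q = (1/n)*A*R^(2/3)*S^(1/2); Q_field = Q*(1-loss); Area = Q_field*t/(d/1000).
Step 1 — canal discharge (Manning's equation):
  Q = (1/0.0212) * 8.11 * 0.929^(2/3) * 0.0012^(1/2) = 12.617 m^3/s
Step 2 — delivered flow: Q_field = 12.617*(1 - 8/100) = 11.608 m^3/s
Step 3 — volume delivered: V = 11.608 * 6*3600 = 250720 m^3
Step 4 — area served: A = V / (depth/1000) = 250720 / 0.051 = 4920000 m^2
Therefore the field area that can be irrigated = 4920000 m^2.


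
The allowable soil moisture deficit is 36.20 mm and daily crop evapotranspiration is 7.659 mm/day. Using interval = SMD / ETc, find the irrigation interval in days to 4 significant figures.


interval = 36.20 / 7.659 = 4.726 days
Therefore the irrigation interval = 4.726 days.


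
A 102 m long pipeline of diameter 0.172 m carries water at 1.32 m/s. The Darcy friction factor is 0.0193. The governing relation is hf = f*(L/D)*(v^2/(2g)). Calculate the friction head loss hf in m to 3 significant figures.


hf = 0.0193 * (102/0.172) * (1.32^2 / (2*9.81))
hf = 1.02 m
Therefore the friction head loss hf = 1.02 m.


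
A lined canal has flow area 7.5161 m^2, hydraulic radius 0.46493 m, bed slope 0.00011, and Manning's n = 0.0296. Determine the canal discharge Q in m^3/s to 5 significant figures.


Approach: apply Manning's equation, Q = (1/n)*A*R^(2/3)*S^(1/2).
Q = (1/0.0296) * 7.5161 * 0.46493^(2/3) * 0.00011^(1/2) = 1.5983 m^3/s
Therefore the canal discharge Q = 1.5983 m^3/s.


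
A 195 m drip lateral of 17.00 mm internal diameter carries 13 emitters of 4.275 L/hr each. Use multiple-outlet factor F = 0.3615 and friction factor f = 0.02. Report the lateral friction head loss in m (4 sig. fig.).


Approach: apply Darcy-Weisbach with the multiple-outlet F-factor, Q = n*q/(3600*1000) m^3/s; v = Q/A; hf = F*f*(L/D)*(v^2/(2g)).
Q = 13*4.275/(3600*1000) = 1.54375e-05 m^3/s
A = pi*(17.00e-3/2)^2 = 2.26980e-04 m^2, so v = Q/A = 0.0680126 m/s
hf = 0.3615*0.02*(195/0.01700)*(0.0680126^2/(2*9.81)) = 0.01955 m
Therefore the lateral friction head loss = 0.01955 m.


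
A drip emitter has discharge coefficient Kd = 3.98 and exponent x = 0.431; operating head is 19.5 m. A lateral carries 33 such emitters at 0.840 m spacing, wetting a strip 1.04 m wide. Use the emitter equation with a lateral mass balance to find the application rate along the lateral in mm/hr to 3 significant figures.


Approach: apply the emitter equation with a lateral mass balance, q = Kd*h^x; Q = n*q; rate = Q/(n*spacing*width).
Step 1 — single emitter flow (q = Kd*h^x):
  q = 3.98 * 19.5^0.431 = 14.318 L/hr
Step 2 — total lateral flow: Q = 33 * 14.318 = 472.50 L/hr
Step 3 — wetted area: A = 33 * 0.840 * 1.04 = 28.829 m^2
Step 4 — application rate: Q/A = 472.50/28.829 = 16.4 mm/hr
Therefore the application rate along the lateral = 16.4 mm/hr.


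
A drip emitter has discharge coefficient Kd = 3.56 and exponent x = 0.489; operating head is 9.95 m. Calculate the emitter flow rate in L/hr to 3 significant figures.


Approach: apply the emitter characteristic equation, q = Kd * h^x.
q = 3.56 * 9.95^0.489 = 10.9 L/hr
Therefore the emitter flow rate = 10.9 L/hr.


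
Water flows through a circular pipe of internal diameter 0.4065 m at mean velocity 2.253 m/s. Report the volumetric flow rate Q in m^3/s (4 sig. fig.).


Approach: apply the continuity equation for pipe flow, Q = A * v with A = pi*(D/2)^2.
A = pi*(0.4065/2)^2 = 0.129781 m^2
Q = 0.129781 * 2.253 = 0.2924 m^3/s
Therefore the volumetric flow rate Q = 0.2924 m^3/s.


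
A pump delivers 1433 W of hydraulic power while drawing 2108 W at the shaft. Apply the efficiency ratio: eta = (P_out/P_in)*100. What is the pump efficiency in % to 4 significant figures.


eta = (1433 / 2108) * 100 = 67.98 %
Therefore the pump efficiency = 67.98 %.


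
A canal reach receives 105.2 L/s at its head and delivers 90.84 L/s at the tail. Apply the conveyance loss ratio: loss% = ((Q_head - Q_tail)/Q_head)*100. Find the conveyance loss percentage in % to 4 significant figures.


loss = ((105.2 - 90.84)/105.2)*100 = 13.65 %
Therefore the conveyance loss percentage = 13.65 %.


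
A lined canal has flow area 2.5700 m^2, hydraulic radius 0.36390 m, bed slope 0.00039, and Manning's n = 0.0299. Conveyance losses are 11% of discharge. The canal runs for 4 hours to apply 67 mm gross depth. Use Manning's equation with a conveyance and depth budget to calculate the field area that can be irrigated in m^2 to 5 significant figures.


Approach: apply Manning's equation with a conveyance and depth budget, Q = (1/n)*A*R^(2/3)*S^(1/2); Q_field = Q*(1-loss); Area = Q_field*t/(d/1000).
Step 1 — canal discharge (Manning's equation):
  Q = (1/0.0299) * 2.5700 * 0.36390^(2/3) * 0.00039^(1/2) = 0.8651982 m^3/s
Step 2 — delivered flow: Q_field = 0.8651982*(1 - 11/100) = 0.7700264 m^3/s
Step 3 — volume delivered: V = 0.7700264 * 4*3600 = 11088.38 m^3
Step 4 — area served: A = V / (depth/1000) = 11088.38 / 0.067 = 165500 m^2
Therefore the field area that can be irrigated = 165500 m^2.


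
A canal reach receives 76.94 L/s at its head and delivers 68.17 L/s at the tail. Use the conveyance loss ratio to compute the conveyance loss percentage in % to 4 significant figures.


Approach: apply the conveyance loss ratio, loss% = ((Q_head - Q_tail)/Q_head)*100.
loss = ((76.94 - 68.17)/76.94)*100 = 11.40 %
Therefore the conveyance loss percentage = 11.40 %.


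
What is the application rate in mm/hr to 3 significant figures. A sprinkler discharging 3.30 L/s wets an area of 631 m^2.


Approach: apply the application rate relation, rate = (Q/A)*3600.
rate = (3.30 / 631) * 3600 = 18.8 mm/hr
Therefore the application rate = 18.8 mm/hr.


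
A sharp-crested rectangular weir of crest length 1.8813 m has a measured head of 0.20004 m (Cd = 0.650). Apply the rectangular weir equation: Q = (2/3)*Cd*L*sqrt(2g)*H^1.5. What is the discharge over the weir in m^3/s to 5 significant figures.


Q = (2/3)*0.650*1.8813*sqrt(2*9.81)*0.20004^1.5 = 0.32308 m^3/s
Therefore the discharge over the weir = 0.32308 m^3/s.


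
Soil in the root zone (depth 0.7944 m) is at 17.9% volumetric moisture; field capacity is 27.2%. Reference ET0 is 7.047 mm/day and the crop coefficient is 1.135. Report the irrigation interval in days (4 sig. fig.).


Approach: apply soil-water budget scheduling, SMD = (FC-theta)/100*depth*1000; ETc = ET0*Kc; interval = SMD/ETc.
Step 1 — soil moisture deficit:
  SMD = (27.2 - 17.9)/100 * 0.7944 * 1000 = 73.8792 mm
Step 2 — daily crop ET (ETc = ET0*Kc):
  ETc = 7.047 * 1.135 = 7.99834 mm/day
Step 3 — irrigation interval (SMD/ETc):
  interval = 73.8792 / 7.99834 = 9.237 days
Therefore the irrigation interval = 9.237 days.


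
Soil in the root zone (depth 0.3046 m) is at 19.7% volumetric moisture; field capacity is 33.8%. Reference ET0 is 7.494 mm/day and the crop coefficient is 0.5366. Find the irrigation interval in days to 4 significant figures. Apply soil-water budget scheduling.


Approach: apply soil-water budget scheduling, SMD = (FC-theta)/100*depth*1000; ETc = ET0*Kc; interval = SMD/ETc.
Step 1 — soil moisture deficit:
  SMD = (33.8 - 19.7)/100 * 0.3046 * 1000 = 42.9486 mm
Step 2 — daily crop ET (ETc = ET0*Kc):
  ETc = 7.494 * 0.5366 = 4.02128 mm/day
Step 3 — irrigation interval (SMD/ETc):
  interval = 42.9486 / 4.02128 = 10.68 days
Therefore the irrigation interval = 10.68 days.


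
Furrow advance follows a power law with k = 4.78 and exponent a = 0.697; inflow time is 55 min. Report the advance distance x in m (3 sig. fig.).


Approach: apply the power-law advance function, x = k*t^a.
x = 4.78 * 55^0.697 = 78.1 m
Therefore the advance distance x = 78.1 m.


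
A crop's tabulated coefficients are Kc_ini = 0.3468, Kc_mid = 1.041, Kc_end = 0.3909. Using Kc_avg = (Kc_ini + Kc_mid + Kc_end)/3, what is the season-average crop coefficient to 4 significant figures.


Kc_avg = (0.3468 + 1.041 + 0.3909)/3 = 0.5929
Therefore the season-average crop coefficient = 0.5929.


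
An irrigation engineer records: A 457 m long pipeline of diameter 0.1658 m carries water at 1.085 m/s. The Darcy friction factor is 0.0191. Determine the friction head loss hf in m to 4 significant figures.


Approach: apply the Darcy-Weisbach equation, hf = f*(L/D)*(v^2/(2g)).
hf = 0.0191 * (457/0.1658) * (1.085^2 / (2*9.81))
hf = 3.159 m
Therefore the friction head loss hf = 3.159 m.


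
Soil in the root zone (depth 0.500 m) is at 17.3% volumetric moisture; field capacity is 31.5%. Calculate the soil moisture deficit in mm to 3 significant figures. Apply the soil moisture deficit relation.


Approach: apply the soil moisture deficit relation, SMD = (FC - theta)/100 * depth * 1000.
SMD = (31.5 - 17.3)/100 * 0.500 * 1000 = 71.0 mm
Therefore the soil moisture deficit = 71.0 mm.


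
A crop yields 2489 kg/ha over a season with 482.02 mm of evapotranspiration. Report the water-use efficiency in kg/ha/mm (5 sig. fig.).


Approach: apply the water-use efficiency ratio, WUE = yield/ET.
WUE = 2489 / 482.02 = 5.1637 kg/ha/mm
Therefore the water-use efficiency = 5.1637 kg/ha/mm.


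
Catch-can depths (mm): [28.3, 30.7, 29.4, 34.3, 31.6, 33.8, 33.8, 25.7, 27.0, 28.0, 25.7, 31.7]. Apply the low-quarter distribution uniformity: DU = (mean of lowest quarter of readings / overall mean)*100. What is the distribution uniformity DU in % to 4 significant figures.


sorted lowest 3 of 12: [25.7, 25.7, 27.0] -> mean = 26.1333 mm
overall mean = 30.0000 mm
DU = (26.1333/30.0000)*100 = 87.11 %
Therefore the distribution uniformity DU = 87.11 %.


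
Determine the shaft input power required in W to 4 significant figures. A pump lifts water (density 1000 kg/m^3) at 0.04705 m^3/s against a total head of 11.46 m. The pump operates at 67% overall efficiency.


Approach: apply hydraulic power then efficiency conversion, P = rho*g*Q*H; P_in = P/eta.
Step 1 — hydraulic power (P = rho*g*Q*H):
  P = 1000 * 9.81 * 0.04705 * 11.46 = 5289.48 W
Step 2 — input power: P_in = P/eta = 5289.48 / 0.67 = 7895 W
Therefore the shaft input power required = 7895 W.


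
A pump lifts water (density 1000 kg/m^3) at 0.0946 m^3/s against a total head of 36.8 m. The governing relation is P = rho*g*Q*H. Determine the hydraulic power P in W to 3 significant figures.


P = 1000 * 9.81 * 0.0946 * 36.8 = 34200 W
Therefore the hydraulic power P = 34200 W.


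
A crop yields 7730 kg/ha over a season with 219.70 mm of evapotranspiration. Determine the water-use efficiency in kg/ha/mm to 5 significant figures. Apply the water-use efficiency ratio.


Approach: apply the water-use efficiency ratio, WUE = yield/ET.
WUE = 7730 / 219.70 = 35.184 kg/ha/mm
Therefore the water-use efficiency = 35.184 kg/ha/mm.


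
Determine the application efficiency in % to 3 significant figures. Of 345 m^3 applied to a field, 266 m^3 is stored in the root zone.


Approach: apply the application efficiency ratio, Ea = (stored/applied)*100.
Ea = (266/345)*100 = 77.1 %
Therefore the application efficiency = 77.1 %.


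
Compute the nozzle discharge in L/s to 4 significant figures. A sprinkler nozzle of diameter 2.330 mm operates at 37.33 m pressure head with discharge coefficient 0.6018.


Approach: apply the orifice equation, Q = Cd*A*sqrt(2*g*h), A = pi*(d/2)^2.
A = pi*(2.330e-3/2)^2 = 4.26385e-06 m^2
Q = 0.6018 * 4.26385e-06 * sqrt(2*9.81*37.33) * 1000 = 0.06944 L/s
Therefore the nozzle discharge = 0.06944 L/s.


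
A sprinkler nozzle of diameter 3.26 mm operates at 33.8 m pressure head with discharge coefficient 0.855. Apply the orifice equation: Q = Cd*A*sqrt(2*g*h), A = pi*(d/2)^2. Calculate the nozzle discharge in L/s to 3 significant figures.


A = pi*(3.26e-3/2)^2 = 8.3469e-06 m^2
Q = 0.855 * 8.3469e-06 * sqrt(2*9.81*33.8) * 1000 = 0.184 L/s
Therefore the nozzle discharge = 0.184 L/s.


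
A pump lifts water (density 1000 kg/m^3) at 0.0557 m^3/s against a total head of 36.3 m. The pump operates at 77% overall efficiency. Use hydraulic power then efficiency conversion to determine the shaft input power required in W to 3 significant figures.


Approach: apply hydraulic power then efficiency conversion, P = rho*g*Q*H; P_in = P/eta.
Step 1 — hydraulic power (P = rho*g*Q*H):
  P = 1000 * 9.81 * 0.0557 * 36.3 = 19835 W
Step 2 — input power: P_in = P/eta = 19835 / 0.77 = 25800 W
Therefore the shaft input power required = 25800 W.


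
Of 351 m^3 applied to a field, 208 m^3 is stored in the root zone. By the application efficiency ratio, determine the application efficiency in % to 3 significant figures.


Approach: apply the application efficiency ratio, Ea = (stored/applied)*100.
Ea = (208/351)*100 = 59.3 %
Therefore the application efficiency = 59.3 %.


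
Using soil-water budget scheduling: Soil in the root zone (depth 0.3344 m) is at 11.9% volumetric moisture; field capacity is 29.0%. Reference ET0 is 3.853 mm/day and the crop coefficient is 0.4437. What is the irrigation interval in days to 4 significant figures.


Approach: apply soil-water budget scheduling, SMD = (FC-theta)/100*depth*1000; ETc = ET0*Kc; interval = SMD/ETc.
Step 1 — soil moisture deficit:
  SMD = (29.0 - 11.9)/100 * 0.3344 * 1000 = 57.1824 mm
Step 2 — daily crop ET (ETc = ET0*Kc):
  ETc = 3.853 * 0.4437 = 1.70958 mm/day
Step 3 — irrigation interval (SMD/ETc):
  interval = 57.1824 / 1.70958 = 33.45 days
Therefore the irrigation interval = 33.45 days.


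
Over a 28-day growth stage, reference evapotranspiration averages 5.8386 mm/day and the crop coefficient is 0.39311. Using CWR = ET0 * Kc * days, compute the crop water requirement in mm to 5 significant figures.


CWR = 5.8386 * 0.39311 * 28 = 64.266 mm
Therefore the crop water requirement = 64.266 mm.


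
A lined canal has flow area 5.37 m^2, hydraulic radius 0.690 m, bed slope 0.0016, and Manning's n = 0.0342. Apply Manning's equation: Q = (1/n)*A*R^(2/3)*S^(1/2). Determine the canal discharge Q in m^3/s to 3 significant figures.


Q = (1/0.0342) * 5.37 * 0.690^(2/3) * 0.0016^(1/2) = 4.90 m^3/s
Therefore the canal discharge Q = 4.90 m^3/s.


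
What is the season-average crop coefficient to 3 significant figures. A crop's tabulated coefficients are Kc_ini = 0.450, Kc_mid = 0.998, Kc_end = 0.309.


Approach: apply a simple seasonal average, Kc_avg = (Kc_ini + Kc_mid + Kc_end)/3.
Kc_avg = (0.450 + 0.998 + 0.309)/3 = 0.586
Therefore the season-average crop coefficient = 0.586.


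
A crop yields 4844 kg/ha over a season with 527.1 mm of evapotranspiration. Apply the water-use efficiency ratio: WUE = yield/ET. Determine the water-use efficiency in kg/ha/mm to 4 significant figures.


WUE = 4844 / 527.1 = 9.190 kg/ha/mm
Therefore the water-use efficiency = 9.190 kg/ha/mm.


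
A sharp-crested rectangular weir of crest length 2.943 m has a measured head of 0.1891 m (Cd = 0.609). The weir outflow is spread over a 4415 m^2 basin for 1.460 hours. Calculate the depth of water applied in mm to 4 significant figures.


Approach: apply the rectangular weir equation with a volume-to-depth conversion, Q = (2/3)*Cd*L*sqrt(2g)*H^1.5; d = Q*t/A * 1000.
Step 1 — weir discharge:
  Q = (2/3)*0.609*2.943*sqrt(2*9.81)*0.1891^1.5 = 0.435214 m^3/s
Step 2 — volume: V = 0.435214 * 1.460*3600 = 2287.49 m^3
Step 3 — depth: d = V/A * 1000 = 2287.49/4415 * 1000 = 518.1 mm
Therefore the depth of water applied = 518.1 mm.


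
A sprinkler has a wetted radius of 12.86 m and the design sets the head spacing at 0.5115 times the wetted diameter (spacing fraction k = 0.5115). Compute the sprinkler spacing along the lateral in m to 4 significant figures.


Approach: apply the sprinkler spacing rule (spacing as a fraction of wetted diameter), S = k*(2*R).
S = 0.5115 * (2 * 12.86) = 13.16 m
Therefore the sprinkler spacing along the lateral = 13.16 m.


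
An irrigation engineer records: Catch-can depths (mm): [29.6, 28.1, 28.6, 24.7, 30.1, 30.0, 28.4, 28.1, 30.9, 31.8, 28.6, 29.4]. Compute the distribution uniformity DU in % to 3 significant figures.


Approach: apply the low-quarter distribution uniformity, DU = (mean of lowest quarter of readings / overall mean)*100.
sorted lowest 3 of 12: [24.7, 28.1, 28.1] -> mean = 26.967 mm
overall mean = 29.025 mm
DU = (26.967/29.025)*100 = 92.9 %
Therefore the distribution uniformity DU = 92.9 %.


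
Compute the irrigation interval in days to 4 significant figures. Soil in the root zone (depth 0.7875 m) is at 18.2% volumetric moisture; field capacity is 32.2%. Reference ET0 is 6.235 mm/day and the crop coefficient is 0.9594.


Approach: apply soil-water budget scheduling, SMD = (FC-theta)/100*depth*1000; ETc = ET0*Kc; interval = SMD/ETc.
Step 1 — soil moisture deficit:
  SMD = (32.2 - 18.2)/100 * 0.7875 * 1000 = 110.250 mm
Step 2 — daily crop ET (ETc = ET0*Kc):
  ETc = 6.235 * 0.9594 = 5.98186 mm/day
Step 3 — irrigation interval (SMD/ETc):
  interval = 110.250 / 5.98186 = 18.43 days
Therefore the irrigation interval = 18.43 days.
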